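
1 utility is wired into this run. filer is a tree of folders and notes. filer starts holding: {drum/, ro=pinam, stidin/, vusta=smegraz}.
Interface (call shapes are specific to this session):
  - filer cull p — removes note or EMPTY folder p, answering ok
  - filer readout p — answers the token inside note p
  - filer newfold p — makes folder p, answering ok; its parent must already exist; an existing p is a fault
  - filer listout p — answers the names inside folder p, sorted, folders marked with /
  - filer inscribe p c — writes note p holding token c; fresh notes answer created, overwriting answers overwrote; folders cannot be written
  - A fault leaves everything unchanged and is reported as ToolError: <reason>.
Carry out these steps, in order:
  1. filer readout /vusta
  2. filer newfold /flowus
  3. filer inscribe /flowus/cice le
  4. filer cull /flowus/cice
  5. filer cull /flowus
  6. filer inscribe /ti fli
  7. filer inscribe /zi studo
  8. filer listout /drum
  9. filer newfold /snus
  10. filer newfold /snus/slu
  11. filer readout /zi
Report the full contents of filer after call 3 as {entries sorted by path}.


Answer: {drum/, flowus/, flowus/cice=le, ro=pinam, stidin/, vusta=smegraz}

Derivation:
Step: filer readout[p=/vusta]
Result: smegraz
Step: filer newfold[p=/flowus]
Result: ok
Step: filer inscribe[p=/flowus/cice; c=le]
Result: created
Step: filer cull[p=/flowus/cice]
Result: ok
Step: filer cull[p=/flowus]
Result: ok
Step: filer inscribe[p=/ti; c=fli]
Result: created
Step: filer inscribe[p=/zi; c=studo]
Result: created
Step: filer listout[p=/drum]
Result: []
Step: filer newfold[p=/snus]
Result: ok
Step: filer newfold[p=/snus/slu]
Result: ok
Step: filer readout[p=/zi]
Result: studo


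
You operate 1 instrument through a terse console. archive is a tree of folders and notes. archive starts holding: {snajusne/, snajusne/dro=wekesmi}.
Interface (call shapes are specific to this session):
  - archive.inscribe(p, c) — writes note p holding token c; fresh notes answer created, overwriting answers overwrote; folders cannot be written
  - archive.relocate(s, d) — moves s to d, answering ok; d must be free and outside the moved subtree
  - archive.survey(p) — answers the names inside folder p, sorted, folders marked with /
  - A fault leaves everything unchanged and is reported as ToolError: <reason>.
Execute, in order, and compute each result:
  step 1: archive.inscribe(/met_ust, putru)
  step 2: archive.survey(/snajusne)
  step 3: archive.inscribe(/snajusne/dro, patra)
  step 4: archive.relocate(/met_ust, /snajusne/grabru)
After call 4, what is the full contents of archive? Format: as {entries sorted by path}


! archive.inscribe(p=/met_ust, c=putru) ~> created
! archive.survey(p=/snajusne) ~> [dro]
! archive.inscribe(p=/snajusne/dro, c=patra) ~> overwrote
! archive.relocate(s=/met_ust, d=/snajusne/grabru) ~> ok

Answer: {snajusne/, snajusne/dro=patra, snajusne/grabru=putru}


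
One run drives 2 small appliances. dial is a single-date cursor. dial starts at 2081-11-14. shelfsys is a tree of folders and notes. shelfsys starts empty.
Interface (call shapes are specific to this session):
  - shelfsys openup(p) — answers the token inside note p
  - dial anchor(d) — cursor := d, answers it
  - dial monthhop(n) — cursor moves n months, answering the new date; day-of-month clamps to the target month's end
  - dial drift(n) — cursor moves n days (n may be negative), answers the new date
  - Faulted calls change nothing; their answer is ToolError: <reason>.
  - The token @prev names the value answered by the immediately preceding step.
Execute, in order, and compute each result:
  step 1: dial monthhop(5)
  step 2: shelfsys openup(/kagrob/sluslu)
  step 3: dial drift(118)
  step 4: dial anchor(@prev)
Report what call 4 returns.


Calling dial monthhop using 5, and observe 2082-04-14.
Invoking shelfsys openup using /kagrob/sluslu, giving ToolError: not found.
I run dial drift using 118, giving 2082-08-10.
Then dial anchor using @prev, and observe 2082-08-10.

Answer: 2082-08-10


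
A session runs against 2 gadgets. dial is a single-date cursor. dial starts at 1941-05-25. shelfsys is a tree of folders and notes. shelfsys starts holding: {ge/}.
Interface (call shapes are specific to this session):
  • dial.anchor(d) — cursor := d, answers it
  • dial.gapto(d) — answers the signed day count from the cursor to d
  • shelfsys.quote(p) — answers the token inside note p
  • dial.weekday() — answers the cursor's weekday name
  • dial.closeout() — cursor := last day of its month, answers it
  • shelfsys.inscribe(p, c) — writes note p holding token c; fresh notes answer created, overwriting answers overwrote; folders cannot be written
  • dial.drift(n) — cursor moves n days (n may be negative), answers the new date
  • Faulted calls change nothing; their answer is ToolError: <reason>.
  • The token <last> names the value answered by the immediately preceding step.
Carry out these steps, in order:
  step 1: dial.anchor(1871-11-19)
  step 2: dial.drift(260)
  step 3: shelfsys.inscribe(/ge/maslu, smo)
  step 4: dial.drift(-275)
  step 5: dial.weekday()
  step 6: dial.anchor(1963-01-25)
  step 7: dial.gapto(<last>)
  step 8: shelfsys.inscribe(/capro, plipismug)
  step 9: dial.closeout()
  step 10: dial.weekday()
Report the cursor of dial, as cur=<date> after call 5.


Answer: cur=1871-11-04

Derivation:
→ dial.anchor(1871-11-19)
← 1871-11-19
→ dial.drift(260)
← 1872-08-05
→ shelfsys.inscribe(/ge/maslu, smo)
← created
→ dial.drift(-275)
← 1871-11-04
→ dial.weekday()
← Saturday
→ dial.anchor(1963-01-25)
← 1963-01-25
→ dial.gapto(<last>)
← 0
→ shelfsys.inscribe(/capro, plipismug)
← created
→ dial.closeout()
← 1963-01-31
→ dial.weekday()
← Thursday


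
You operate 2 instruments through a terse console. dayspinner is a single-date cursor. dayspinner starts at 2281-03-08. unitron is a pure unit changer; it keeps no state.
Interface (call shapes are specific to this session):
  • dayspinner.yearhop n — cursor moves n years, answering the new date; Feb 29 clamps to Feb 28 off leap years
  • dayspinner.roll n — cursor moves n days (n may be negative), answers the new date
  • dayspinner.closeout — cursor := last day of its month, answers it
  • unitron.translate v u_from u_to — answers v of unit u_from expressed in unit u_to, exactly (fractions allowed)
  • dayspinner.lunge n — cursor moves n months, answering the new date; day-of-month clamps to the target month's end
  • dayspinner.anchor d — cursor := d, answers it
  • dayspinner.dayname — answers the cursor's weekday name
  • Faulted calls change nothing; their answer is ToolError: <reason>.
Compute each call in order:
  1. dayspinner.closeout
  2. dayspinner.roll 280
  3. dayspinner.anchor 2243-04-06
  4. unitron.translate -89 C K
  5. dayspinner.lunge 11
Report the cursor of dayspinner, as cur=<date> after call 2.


Act: closeout[]
Obs: 2281-03-31
Act: roll[n→280]
Obs: 2282-01-05
Act: anchor[d→2243-04-06]
Obs: 2243-04-06
Act: translate[v→-89; u_from→C; u_to→K]
Obs: 3683/20
Act: lunge[n→11]
Obs: 2244-03-06

Answer: cur=2282-01-05


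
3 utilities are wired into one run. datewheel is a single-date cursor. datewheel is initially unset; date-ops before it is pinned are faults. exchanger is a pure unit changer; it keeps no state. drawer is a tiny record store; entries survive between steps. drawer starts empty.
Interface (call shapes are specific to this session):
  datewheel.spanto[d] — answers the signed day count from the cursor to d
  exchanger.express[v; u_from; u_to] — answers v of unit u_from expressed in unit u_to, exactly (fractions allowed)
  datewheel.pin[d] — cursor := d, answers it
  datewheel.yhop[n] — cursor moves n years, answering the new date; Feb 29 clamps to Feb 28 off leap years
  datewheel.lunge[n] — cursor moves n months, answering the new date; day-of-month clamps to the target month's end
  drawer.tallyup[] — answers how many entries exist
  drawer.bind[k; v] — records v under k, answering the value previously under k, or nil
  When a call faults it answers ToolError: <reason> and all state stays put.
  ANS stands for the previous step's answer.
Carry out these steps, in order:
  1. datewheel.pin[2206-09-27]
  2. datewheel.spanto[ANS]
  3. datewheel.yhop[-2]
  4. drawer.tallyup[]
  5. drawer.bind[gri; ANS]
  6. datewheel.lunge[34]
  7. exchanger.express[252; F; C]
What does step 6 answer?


·→ datewheel.pin(2206-09-27)
·← 2206-09-27
·→ datewheel.spanto(ANS)
·← 0
·→ datewheel.yhop(-2)
·← 2204-09-27
·→ drawer.tallyup()
·← 0
·→ drawer.bind(gri, ANS)
·← nil
·→ datewheel.lunge(34)
·← 2207-07-27
·→ exchanger.express(252, F, C)
·← 1100/9

Answer: 2207-07-27


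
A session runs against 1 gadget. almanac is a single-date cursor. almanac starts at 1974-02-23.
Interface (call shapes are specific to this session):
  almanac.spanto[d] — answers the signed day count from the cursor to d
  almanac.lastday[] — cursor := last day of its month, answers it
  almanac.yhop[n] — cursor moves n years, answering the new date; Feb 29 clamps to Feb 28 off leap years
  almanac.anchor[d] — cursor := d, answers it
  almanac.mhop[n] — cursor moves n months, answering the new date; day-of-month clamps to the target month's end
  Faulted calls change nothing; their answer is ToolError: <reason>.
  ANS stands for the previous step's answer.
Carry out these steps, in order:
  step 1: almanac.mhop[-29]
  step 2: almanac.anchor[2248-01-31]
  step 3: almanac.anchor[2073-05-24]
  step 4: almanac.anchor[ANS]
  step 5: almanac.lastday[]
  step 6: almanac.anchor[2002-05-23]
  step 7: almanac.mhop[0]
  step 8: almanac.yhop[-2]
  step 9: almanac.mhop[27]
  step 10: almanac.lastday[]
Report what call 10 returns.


-> almanac.mhop(n='-29')
<- 1971-09-23
-> almanac.anchor(d='2248-01-31')
<- 2248-01-31
-> almanac.anchor(d='2073-05-24')
<- 2073-05-24
-> almanac.anchor(d='ANS')
<- 2073-05-24
-> almanac.lastday()
<- 2073-05-31
-> almanac.anchor(d='2002-05-23')
<- 2002-05-23
-> almanac.mhop(n='0')
<- 2002-05-23
-> almanac.yhop(n='-2')
<- 2000-05-23
-> almanac.mhop(n='27')
<- 2002-08-23
-> almanac.lastday()
<- 2002-08-31

Answer: 2002-08-31


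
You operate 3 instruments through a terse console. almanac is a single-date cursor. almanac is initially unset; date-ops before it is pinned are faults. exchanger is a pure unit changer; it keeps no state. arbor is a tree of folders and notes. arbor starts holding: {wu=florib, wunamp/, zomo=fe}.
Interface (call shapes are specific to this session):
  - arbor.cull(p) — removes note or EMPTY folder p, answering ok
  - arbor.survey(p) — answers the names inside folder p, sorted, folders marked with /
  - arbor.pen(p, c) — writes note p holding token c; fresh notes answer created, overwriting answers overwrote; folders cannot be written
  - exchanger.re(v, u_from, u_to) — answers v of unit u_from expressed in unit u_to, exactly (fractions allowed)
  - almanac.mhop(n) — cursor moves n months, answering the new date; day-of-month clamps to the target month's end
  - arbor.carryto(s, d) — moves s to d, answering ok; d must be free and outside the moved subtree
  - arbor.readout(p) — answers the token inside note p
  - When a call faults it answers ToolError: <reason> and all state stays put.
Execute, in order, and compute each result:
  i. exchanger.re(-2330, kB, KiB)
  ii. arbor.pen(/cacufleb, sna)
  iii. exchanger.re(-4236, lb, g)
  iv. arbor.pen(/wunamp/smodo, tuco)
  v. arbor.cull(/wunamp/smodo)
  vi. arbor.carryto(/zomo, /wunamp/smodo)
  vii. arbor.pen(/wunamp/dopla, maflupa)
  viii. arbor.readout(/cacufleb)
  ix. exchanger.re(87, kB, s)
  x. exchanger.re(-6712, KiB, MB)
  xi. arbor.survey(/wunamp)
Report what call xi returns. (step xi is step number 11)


Do: exchanger.re[v=-2330; u_from=kB; u_to=KiB]
See: -145625/64
Do: arbor.pen[p=/cacufleb; c=sna]
See: created
Do: exchanger.re[v=-4236; u_from=lb; u_to=g]
See: -48035431983/25000
Do: arbor.pen[p=/wunamp/smodo; c=tuco]
See: created
Do: arbor.cull[p=/wunamp/smodo]
See: ok
Do: arbor.carryto[s=/zomo; d=/wunamp/smodo]
See: ok
Do: arbor.pen[p=/wunamp/dopla; c=maflupa]
See: created
Do: arbor.readout[p=/cacufleb]
See: sna
Do: exchanger.re[v=87; u_from=kB; u_to=s]
See: ToolError: incompatible units
Do: exchanger.re[v=-6712; u_from=KiB; u_to=MB]
See: -107392/15625
Do: arbor.survey[p=/wunamp]
See: [dopla, smodo]

Answer: [dopla, smodo]


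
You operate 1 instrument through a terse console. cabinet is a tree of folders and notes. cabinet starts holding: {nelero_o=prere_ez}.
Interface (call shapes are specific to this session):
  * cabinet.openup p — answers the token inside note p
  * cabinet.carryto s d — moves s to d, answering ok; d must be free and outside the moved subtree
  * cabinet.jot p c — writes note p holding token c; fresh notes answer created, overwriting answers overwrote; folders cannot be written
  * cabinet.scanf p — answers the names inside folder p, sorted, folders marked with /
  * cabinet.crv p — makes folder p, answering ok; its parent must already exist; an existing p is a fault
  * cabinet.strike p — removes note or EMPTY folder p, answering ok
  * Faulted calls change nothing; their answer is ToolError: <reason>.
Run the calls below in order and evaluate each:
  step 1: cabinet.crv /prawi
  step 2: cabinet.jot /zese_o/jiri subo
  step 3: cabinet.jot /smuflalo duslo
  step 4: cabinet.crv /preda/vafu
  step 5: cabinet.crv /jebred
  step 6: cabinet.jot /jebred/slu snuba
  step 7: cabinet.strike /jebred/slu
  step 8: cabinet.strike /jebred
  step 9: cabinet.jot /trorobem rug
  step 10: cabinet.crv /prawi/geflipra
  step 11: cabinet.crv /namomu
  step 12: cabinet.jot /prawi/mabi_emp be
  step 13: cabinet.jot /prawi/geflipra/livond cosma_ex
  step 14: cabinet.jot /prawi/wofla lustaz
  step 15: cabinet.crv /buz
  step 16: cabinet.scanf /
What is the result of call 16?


I try crv(/prawi), → ok.
I use jot(/zese_o/jiri, subo), → ToolError: no parent.
Invoking jot(/smuflalo, duslo), and get created.
Calling crv(/preda/vafu): ToolError: no parent.
I call crv(/jebred), → ok.
I try jot(/jebred/slu, snuba), → created.
Now I run strike(/jebred/slu), and observe ok.
I try strike(/jebred), and see ok.
Invoking jot(/trorobem, rug), and observe created.
Now I run crv(/prawi/geflipra): ok.
I run crv(/namomu): ok.
I run jot(/prawi/mabi_emp, be), → created.
I use jot(/prawi/geflipra/livond, cosma_ex), → created.
I use jot(/prawi/wofla, lustaz), and see created.
I invoke crv(/buz), → ok.
Then scanf(/): [buz/, namomu/, nelero_o, prawi/, smuflalo, trorobem].

Answer: [buz/, namomu/, nelero_o, prawi/, smuflalo, trorobem]


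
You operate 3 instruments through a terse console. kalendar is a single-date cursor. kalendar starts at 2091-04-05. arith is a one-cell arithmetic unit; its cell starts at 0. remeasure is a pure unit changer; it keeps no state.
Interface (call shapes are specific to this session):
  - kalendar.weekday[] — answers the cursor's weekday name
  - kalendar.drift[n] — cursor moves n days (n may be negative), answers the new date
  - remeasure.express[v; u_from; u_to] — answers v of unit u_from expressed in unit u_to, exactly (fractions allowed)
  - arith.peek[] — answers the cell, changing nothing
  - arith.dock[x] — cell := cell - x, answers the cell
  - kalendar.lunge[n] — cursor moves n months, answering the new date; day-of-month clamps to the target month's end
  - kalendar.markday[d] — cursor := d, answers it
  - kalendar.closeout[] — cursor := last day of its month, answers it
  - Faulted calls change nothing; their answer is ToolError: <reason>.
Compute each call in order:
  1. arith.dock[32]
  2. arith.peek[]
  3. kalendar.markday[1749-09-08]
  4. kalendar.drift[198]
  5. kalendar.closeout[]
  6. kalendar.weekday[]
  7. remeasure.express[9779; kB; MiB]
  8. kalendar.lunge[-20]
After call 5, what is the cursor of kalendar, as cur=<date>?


Answer: cur=1750-03-31

Derivation:
>> dock(x=32)
<< -32
>> peek()
<< -32
>> markday(d=1749-09-08)
<< 1749-09-08
>> drift(n=198)
<< 1750-03-25
>> closeout()
<< 1750-03-31
>> weekday()
<< Tuesday
>> express(v=9779, u_from=kB, u_to=MiB)
<< 1222375/131072
>> lunge(n=-20)
<< 1748-07-31


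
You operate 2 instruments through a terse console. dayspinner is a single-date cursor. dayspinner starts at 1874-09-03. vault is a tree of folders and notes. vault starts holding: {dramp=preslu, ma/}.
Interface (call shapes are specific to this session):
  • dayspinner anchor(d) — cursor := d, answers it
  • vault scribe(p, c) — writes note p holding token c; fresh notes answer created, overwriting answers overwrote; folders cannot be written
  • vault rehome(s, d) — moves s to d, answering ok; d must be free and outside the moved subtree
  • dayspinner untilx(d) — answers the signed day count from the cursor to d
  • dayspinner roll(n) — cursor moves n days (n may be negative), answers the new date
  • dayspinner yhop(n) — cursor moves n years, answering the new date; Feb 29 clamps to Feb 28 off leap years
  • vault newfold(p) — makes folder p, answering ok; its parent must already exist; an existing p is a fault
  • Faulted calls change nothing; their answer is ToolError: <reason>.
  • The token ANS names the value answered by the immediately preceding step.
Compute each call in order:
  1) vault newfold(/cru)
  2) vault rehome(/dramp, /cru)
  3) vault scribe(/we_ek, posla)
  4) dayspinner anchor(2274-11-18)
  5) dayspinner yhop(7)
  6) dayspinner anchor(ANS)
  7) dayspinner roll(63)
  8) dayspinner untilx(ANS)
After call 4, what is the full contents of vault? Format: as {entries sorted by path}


Then vault newfold on p→/cru, yielding ok.
Now I run vault rehome on s→/dramp, d→/cru, — result: ToolError: exists.
Using vault scribe on p→/we_ek, c→posla, which returns created.
Using dayspinner anchor on d→2274-11-18, and get 2274-11-18.
Calling dayspinner yhop on n→7, giving 2281-11-18.
Invoking dayspinner anchor on d→ANS, and get 2281-11-18.
Next I call dayspinner roll on n→63, which returns 2282-01-20.
Invoking dayspinner untilx on d→ANS, which returns 0.

Answer: {cru/, dramp=preslu, ma/, we_ek=posla}


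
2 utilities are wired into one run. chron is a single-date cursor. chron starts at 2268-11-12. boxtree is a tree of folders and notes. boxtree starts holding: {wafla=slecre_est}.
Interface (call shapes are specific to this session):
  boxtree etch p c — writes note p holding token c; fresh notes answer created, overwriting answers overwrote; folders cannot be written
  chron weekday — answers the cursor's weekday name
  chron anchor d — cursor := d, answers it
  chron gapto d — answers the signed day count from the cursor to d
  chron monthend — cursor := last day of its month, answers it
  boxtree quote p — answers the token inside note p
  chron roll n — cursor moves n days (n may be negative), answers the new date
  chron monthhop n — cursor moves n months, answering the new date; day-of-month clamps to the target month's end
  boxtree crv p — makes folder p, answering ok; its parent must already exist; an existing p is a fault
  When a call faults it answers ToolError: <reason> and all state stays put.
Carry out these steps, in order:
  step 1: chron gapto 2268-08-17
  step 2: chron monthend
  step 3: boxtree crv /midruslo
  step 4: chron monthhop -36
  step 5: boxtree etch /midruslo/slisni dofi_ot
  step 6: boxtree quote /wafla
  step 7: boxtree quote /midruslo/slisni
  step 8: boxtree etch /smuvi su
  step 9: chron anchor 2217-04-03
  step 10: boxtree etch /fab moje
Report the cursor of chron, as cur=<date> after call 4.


Answer: cur=2265-11-30

Derivation:
I invoke chron gapto on d=2268-08-17, and get -87.
Then chron monthend(), yielding 2268-11-30.
I run boxtree crv on p=/midruslo: ok.
Now I run chron monthhop on n=-36, — result: 2265-11-30.
I run boxtree etch on p=/midruslo/slisni, c=dofi_ot, and see created.
Next I call boxtree quote on p=/wafla, which returns slecre_est.
Next I call boxtree quote on p=/midruslo/slisni, and get dofi_ot.
I call boxtree etch on p=/smuvi, c=su: created.
Then chron anchor on d=2217-04-03, yielding 2217-04-03.
Then boxtree etch on p=/fab, c=moje: created.


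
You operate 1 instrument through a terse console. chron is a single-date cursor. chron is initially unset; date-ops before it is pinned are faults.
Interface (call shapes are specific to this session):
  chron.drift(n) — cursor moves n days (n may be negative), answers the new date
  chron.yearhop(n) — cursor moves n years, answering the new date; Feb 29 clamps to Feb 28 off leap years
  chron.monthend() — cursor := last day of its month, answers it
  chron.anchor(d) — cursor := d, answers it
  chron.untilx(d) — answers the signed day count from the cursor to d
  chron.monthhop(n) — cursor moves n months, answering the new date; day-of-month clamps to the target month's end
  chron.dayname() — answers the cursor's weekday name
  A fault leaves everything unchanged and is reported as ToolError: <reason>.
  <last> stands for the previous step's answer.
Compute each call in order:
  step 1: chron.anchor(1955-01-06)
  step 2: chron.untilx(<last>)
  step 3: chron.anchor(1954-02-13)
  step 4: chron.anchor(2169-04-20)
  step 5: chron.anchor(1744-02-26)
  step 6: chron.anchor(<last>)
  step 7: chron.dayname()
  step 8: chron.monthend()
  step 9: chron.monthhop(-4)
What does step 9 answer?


Answer: 1743-10-29

Derivation:
$ anchor d='1955-01-06'
[out] 1955-01-06
$ untilx d='<last>'
[out] 0
$ anchor d='1954-02-13'
[out] 1954-02-13
$ anchor d='2169-04-20'
[out] 2169-04-20
$ anchor d='1744-02-26'
[out] 1744-02-26
$ anchor d='<last>'
[out] 1744-02-26
$ dayname
[out] Wednesday
$ monthend
[out] 1744-02-29
$ monthhop n='-4'
[out] 1743-10-29


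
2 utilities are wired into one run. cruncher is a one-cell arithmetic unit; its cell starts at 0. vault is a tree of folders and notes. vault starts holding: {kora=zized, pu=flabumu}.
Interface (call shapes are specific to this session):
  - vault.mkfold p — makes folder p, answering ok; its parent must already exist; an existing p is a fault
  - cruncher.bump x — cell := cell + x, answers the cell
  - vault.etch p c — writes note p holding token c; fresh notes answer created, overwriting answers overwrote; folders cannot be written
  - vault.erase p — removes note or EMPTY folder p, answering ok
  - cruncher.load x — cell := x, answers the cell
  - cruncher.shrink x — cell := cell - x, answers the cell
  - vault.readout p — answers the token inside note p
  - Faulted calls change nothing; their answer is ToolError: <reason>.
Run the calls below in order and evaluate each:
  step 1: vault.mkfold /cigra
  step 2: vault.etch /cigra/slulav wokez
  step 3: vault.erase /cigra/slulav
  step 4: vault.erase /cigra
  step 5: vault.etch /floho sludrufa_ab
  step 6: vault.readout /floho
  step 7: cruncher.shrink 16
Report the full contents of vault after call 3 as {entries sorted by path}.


Answer: {cigra/, kora=zized, pu=flabumu}

Derivation:
-> mkfold(p=/cigra)
<- ok
-> etch(p=/cigra/slulav, c=wokez)
<- created
-> erase(p=/cigra/slulav)
<- ok
-> erase(p=/cigra)
<- ok
-> etch(p=/floho, c=sludrufa_ab)
<- created
-> readout(p=/floho)
<- sludrufa_ab
-> shrink(x=16)
<- -16


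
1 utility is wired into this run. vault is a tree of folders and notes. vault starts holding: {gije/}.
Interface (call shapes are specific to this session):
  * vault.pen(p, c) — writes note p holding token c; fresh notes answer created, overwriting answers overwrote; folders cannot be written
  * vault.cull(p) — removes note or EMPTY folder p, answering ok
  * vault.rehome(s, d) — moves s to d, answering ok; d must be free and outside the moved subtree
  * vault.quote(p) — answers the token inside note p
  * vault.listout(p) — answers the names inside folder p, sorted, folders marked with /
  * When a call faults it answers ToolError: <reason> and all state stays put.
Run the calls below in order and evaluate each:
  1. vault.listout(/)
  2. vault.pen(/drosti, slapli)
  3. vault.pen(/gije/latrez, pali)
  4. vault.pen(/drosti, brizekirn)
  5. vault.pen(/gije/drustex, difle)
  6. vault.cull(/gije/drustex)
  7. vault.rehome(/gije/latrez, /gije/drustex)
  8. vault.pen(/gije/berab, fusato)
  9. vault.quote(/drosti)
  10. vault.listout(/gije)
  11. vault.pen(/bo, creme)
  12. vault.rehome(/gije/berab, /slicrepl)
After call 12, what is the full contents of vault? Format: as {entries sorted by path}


Answer: {bo=creme, drosti=brizekirn, gije/, gije/drustex=pali, slicrepl=fusato}

Derivation:
Calling listout on p='/', giving [gije/].
Now I run pen on p='/drosti', c='slapli', — result: created.
Using pen on p='/gije/latrez', c='pali', giving created.
Now I run pen on p='/drosti', c='brizekirn', yielding overwrote.
Now I run pen on p='/gije/drustex', c='difle': created.
Invoking cull on p='/gije/drustex', and get ok.
Calling rehome on s='/gije/latrez', d='/gije/drustex', giving ok.
I run pen on p='/gije/berab', c='fusato', which returns created.
Using quote on p='/drosti': brizekirn.
Calling listout on p='/gije', which returns [berab, drustex].
I run pen on p='/bo', c='creme', and see created.
Now I run rehome on s='/gije/berab', d='/slicrepl': ok.


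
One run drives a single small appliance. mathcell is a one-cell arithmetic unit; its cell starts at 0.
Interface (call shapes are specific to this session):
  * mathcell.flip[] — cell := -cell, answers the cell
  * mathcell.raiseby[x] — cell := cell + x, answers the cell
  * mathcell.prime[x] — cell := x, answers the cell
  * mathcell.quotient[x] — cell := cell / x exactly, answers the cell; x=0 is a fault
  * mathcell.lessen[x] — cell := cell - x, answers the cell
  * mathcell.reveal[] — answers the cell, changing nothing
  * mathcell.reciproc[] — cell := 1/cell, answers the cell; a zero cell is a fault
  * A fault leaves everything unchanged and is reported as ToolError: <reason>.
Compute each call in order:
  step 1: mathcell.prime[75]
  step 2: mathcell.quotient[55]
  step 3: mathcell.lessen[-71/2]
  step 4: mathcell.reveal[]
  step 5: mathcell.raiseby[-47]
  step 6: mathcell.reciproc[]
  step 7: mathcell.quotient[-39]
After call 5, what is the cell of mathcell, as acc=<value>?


% mathcell.prime(x: 75) -> 75
% mathcell.quotient(x: 55) -> 15/11
% mathcell.lessen(x: -71/2) -> 811/22
% mathcell.reveal() -> 811/22
% mathcell.raiseby(x: -47) -> -223/22
% mathcell.reciproc() -> -22/223
% mathcell.quotient(x: -39) -> 22/8697

Answer: acc=-223/22


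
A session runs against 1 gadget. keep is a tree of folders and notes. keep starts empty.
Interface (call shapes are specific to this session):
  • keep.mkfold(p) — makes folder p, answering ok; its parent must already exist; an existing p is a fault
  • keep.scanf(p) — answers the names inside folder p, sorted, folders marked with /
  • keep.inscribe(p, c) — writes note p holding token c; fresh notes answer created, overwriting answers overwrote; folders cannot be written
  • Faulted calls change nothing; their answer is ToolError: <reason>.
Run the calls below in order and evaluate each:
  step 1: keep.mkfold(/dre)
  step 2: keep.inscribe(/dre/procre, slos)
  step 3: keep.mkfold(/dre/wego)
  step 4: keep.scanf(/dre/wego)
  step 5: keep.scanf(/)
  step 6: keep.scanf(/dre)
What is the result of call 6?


-- 1. keep.mkfold(p=/dre) ~> ok
-- 2. keep.inscribe(p=/dre/procre, c=slos) ~> created
-- 3. keep.mkfold(p=/dre/wego) ~> ok
-- 4. keep.scanf(p=/dre/wego) ~> []
-- 5. keep.scanf(p=/) ~> [dre/]
-- 6. keep.scanf(p=/dre) ~> [procre, wego/]

Answer: [procre, wego/]


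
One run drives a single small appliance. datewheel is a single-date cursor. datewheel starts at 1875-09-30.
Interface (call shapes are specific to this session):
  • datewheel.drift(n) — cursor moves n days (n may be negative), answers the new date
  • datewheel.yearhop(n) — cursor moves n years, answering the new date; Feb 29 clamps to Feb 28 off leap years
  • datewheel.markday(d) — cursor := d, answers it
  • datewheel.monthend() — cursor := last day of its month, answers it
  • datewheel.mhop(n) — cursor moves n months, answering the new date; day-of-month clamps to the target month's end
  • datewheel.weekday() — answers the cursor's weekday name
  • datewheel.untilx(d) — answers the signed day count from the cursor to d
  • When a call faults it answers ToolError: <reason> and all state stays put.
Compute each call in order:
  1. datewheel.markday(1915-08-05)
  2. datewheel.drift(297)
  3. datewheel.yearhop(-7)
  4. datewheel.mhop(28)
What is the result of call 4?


→ datewheel.markday(d: 1915-08-05)
← 1915-08-05
→ datewheel.drift(n: 297)
← 1916-05-28
→ datewheel.yearhop(n: -7)
← 1909-05-28
→ datewheel.mhop(n: 28)
← 1911-09-28

Answer: 1911-09-28


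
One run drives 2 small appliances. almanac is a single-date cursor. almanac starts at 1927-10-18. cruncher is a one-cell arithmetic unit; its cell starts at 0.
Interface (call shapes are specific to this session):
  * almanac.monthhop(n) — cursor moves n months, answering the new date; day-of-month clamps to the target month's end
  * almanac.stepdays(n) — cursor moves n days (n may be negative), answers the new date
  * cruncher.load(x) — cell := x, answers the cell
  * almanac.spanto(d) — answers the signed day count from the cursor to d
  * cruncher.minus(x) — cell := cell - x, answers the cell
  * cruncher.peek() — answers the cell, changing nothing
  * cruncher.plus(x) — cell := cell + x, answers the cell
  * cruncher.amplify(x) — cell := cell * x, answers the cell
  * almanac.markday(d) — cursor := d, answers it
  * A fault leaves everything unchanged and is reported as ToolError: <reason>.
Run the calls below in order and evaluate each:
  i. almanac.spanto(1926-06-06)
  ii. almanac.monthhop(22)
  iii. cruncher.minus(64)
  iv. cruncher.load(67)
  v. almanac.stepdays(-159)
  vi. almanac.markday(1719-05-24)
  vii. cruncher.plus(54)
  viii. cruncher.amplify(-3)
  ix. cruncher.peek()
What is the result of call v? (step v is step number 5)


~$ almanac.spanto 1926-06-06
[out] -499
~$ almanac.monthhop 22
[out] 1929-08-18
~$ cruncher.minus 64
[out] -64
~$ cruncher.load 67
[out] 67
~$ almanac.stepdays -159
[out] 1929-03-12
~$ almanac.markday 1719-05-24
[out] 1719-05-24
~$ cruncher.plus 54
[out] 121
~$ cruncher.amplify -3
[out] -363
~$ cruncher.peek
[out] -363

Answer: 1929-03-12


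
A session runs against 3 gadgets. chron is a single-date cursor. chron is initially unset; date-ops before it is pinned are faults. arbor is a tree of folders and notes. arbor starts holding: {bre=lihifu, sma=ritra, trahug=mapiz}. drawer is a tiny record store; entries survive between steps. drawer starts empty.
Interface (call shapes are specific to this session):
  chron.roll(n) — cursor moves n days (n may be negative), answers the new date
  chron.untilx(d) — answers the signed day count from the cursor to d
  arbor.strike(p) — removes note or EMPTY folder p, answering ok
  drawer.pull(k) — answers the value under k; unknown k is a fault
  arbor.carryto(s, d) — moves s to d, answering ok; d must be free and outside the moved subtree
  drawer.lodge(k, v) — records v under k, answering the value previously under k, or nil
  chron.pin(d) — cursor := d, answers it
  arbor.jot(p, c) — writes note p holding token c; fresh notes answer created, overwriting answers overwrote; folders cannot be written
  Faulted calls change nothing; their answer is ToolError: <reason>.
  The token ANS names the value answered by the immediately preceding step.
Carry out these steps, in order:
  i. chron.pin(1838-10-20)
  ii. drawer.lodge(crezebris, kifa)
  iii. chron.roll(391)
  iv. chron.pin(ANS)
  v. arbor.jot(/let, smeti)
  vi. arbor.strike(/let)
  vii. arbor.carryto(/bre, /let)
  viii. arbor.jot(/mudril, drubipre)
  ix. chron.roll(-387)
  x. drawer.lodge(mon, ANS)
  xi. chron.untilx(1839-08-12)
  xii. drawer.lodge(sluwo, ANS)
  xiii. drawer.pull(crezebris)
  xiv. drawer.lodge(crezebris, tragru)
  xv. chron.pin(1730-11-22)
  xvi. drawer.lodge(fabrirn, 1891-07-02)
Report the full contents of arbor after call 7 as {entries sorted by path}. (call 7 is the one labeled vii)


Answer: {let=lihifu, sma=ritra, trahug=mapiz}

Derivation:
Act: pin[d: 1838-10-20]
Obs: 1838-10-20
Act: lodge[k: crezebris; v: kifa]
Obs: nil
Act: roll[n: 391]
Obs: 1839-11-15
Act: pin[d: ANS]
Obs: 1839-11-15
Act: jot[p: /let; c: smeti]
Obs: created
Act: strike[p: /let]
Obs: ok
Act: carryto[s: /bre; d: /let]
Obs: ok
Act: jot[p: /mudril; c: drubipre]
Obs: created
Act: roll[n: -387]
Obs: 1838-10-24
Act: lodge[k: mon; v: ANS]
Obs: nil
Act: untilx[d: 1839-08-12]
Obs: 292
Act: lodge[k: sluwo; v: ANS]
Obs: nil
Act: pull[k: crezebris]
Obs: kifa
Act: lodge[k: crezebris; v: tragru]
Obs: kifa
Act: pin[d: 1730-11-22]
Obs: 1730-11-22
Act: lodge[k: fabrirn; v: 1891-07-02]
Obs: nil


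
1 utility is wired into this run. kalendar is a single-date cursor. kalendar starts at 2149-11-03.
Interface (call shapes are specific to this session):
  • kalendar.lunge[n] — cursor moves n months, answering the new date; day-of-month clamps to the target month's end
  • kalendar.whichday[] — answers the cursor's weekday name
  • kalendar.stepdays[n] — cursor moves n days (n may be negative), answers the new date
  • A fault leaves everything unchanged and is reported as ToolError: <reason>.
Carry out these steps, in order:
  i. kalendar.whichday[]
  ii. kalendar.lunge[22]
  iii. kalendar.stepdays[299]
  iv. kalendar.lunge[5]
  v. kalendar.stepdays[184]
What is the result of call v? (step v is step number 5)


Answer: 2153-05-31

Derivation:
> kalendar.whichday
= Monday
> kalendar.lunge 22
= 2151-09-03
> kalendar.stepdays 299
= 2152-06-28
> kalendar.lunge 5
= 2152-11-28
> kalendar.stepdays 184
= 2153-05-31


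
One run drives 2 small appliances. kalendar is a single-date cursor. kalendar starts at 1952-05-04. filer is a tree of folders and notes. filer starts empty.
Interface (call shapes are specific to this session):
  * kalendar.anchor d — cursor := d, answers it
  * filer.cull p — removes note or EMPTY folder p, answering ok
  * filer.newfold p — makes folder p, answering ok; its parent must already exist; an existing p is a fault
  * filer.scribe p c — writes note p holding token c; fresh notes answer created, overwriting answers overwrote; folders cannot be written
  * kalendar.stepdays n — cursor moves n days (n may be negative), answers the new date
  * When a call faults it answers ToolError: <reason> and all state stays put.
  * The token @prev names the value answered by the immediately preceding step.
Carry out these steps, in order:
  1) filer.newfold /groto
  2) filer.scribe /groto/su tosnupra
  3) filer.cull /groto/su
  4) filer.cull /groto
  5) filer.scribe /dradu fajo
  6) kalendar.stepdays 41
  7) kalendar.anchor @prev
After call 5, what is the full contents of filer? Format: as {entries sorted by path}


Step: filer.newfold[p='/groto']
Result: ok
Step: filer.scribe[p='/groto/su'; c='tosnupra']
Result: created
Step: filer.cull[p='/groto/su']
Result: ok
Step: filer.cull[p='/groto']
Result: ok
Step: filer.scribe[p='/dradu'; c='fajo']
Result: created
Step: kalendar.stepdays[n='41']
Result: 1952-06-14
Step: kalendar.anchor[d='@prev']
Result: 1952-06-14

Answer: {dradu=fajo}


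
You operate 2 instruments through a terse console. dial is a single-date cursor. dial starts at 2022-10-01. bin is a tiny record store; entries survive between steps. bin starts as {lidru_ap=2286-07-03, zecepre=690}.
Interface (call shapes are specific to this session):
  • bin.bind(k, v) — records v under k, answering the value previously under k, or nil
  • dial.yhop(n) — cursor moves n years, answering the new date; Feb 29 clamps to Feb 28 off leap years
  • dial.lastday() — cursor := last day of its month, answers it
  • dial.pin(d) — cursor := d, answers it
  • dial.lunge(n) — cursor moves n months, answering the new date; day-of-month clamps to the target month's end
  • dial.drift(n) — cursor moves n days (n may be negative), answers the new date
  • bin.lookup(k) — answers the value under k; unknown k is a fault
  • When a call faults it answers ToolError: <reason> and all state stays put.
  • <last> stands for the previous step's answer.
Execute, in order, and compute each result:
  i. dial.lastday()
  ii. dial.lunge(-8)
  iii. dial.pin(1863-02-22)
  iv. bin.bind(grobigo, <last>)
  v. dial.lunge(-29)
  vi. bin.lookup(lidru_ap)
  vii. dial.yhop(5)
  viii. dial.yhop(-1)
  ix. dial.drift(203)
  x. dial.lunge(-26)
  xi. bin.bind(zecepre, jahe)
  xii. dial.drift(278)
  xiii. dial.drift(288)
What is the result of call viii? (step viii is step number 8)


~$ dial.lastday
[out] 2022-10-31
~$ dial.lunge n: -8
[out] 2022-02-28
~$ dial.pin d: 1863-02-22
[out] 1863-02-22
~$ bin.bind k: grobigo v: <last>
[out] nil
~$ dial.lunge n: -29
[out] 1860-09-22
~$ bin.lookup k: lidru_ap
[out] 2286-07-03
~$ dial.yhop n: 5
[out] 1865-09-22
~$ dial.yhop n: -1
[out] 1864-09-22
~$ dial.drift n: 203
[out] 1865-04-13
~$ dial.lunge n: -26
[out] 1863-02-13
~$ bin.bind k: zecepre v: jahe
[out] 690
~$ dial.drift n: 278
[out] 1863-11-18
~$ dial.drift n: 288
[out] 1864-09-01

Answer: 1864-09-22


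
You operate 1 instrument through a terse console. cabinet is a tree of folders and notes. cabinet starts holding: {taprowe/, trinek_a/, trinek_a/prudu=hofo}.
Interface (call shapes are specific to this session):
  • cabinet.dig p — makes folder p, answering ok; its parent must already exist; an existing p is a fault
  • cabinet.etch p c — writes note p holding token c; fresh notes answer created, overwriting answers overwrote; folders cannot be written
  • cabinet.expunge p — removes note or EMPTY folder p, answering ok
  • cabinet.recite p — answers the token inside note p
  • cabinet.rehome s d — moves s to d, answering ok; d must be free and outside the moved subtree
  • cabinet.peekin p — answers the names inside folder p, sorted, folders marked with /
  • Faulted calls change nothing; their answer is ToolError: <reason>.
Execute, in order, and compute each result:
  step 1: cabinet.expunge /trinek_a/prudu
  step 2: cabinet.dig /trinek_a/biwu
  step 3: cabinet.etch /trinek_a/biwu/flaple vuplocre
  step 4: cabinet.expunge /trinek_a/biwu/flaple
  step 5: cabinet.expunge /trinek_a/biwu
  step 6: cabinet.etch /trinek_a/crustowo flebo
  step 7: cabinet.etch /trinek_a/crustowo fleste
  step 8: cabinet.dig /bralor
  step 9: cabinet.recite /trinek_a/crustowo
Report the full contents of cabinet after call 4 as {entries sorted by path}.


% cabinet.expunge(p: /trinek_a/prudu) => ok
% cabinet.dig(p: /trinek_a/biwu) => ok
% cabinet.etch(p: /trinek_a/biwu/flaple, c: vuplocre) => created
% cabinet.expunge(p: /trinek_a/biwu/flaple) => ok
% cabinet.expunge(p: /trinek_a/biwu) => ok
% cabinet.etch(p: /trinek_a/crustowo, c: flebo) => created
% cabinet.etch(p: /trinek_a/crustowo, c: fleste) => overwrote
% cabinet.dig(p: /bralor) => ok
% cabinet.recite(p: /trinek_a/crustowo) => fleste

Answer: {taprowe/, trinek_a/, trinek_a/biwu/}


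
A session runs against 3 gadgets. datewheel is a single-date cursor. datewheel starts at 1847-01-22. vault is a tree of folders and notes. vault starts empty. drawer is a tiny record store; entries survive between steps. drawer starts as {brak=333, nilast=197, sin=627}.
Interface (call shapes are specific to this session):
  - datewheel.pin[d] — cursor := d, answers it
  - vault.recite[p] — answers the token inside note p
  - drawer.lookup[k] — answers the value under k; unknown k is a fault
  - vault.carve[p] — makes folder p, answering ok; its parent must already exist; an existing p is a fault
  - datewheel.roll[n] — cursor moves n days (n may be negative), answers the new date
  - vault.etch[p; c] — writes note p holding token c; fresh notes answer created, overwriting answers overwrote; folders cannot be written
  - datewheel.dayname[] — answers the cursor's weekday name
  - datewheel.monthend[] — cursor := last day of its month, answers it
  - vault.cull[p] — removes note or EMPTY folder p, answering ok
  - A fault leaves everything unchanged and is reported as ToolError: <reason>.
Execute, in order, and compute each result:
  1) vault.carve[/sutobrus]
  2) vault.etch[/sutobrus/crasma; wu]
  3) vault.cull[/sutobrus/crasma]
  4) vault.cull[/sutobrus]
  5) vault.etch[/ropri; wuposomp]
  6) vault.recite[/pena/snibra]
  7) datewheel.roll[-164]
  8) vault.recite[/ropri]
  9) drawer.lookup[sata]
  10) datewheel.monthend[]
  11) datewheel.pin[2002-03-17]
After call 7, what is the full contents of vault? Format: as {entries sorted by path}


I try carve(p→/sutobrus), giving ok.
I invoke etch(p→/sutobrus/crasma, c→wu), and observe created.
Using cull(p→/sutobrus/crasma), → ok.
I invoke cull(p→/sutobrus), and get ok.
I use etch(p→/ropri, c→wuposomp), — result: created.
Then recite(p→/pena/snibra), giving ToolError: not found.
Using roll(n→-164): 1846-08-11.
Then recite(p→/ropri): wuposomp.
Now I run lookup(k→sata), and see ToolError: no such key sata.
I use monthend(), yielding 1846-08-31.
I use pin(d→2002-03-17), yielding 2002-03-17.

Answer: {ropri=wuposomp}
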